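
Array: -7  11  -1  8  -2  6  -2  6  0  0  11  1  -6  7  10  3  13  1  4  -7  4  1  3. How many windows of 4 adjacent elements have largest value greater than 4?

(-7, 11, -1, 8) → max 11  > 4 ✓
(11, -1, 8, -2) → max 11  > 4 ✓
(-1, 8, -2, 6) → max 8  > 4 ✓
(8, -2, 6, -2) → max 8  > 4 ✓
(-2, 6, -2, 6) → max 6  > 4 ✓
(6, -2, 6, 0) → max 6  > 4 ✓
(-2, 6, 0, 0) → max 6  > 4 ✓
(6, 0, 0, 11) → max 11  > 4 ✓
(0, 0, 11, 1) → max 11  > 4 ✓
(0, 11, 1, -6) → max 11  > 4 ✓
(11, 1, -6, 7) → max 11  > 4 ✓
(1, -6, 7, 10) → max 10  > 4 ✓
(-6, 7, 10, 3) → max 10  > 4 ✓
(7, 10, 3, 13) → max 13  > 4 ✓
(10, 3, 13, 1) → max 13  > 4 ✓
(3, 13, 1, 4) → max 13  > 4 ✓
(13, 1, 4, -7) → max 13  > 4 ✓
(1, 4, -7, 4) → max 4
(4, -7, 4, 1) → max 4
(-7, 4, 1, 3) → max 4
17 windows satisfy the condition.

17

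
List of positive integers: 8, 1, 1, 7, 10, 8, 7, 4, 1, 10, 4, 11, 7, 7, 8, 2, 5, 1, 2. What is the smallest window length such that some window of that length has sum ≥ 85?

Extend right; whenever the sum reaches 85, record the length and shrink from the left:
add 8: running sum 8 < 85
add 1: running sum 9 < 85
add 1: running sum 10 < 85
add 7: running sum 17 < 85
add 10: running sum 27 < 85
add 8: running sum 35 < 85
add 7: running sum 42 < 85
add 4: running sum 46 < 85
add 1: running sum 47 < 85
add 10: running sum 57 < 85
add 4: running sum 61 < 85
add 11: running sum 72 < 85
add 7: running sum 79 < 85
end 13: [8, 1, 1, 7, 10, 8, 7, 4, 1, 10, 4, 11, 7, 7] sum 86, len 14
end 14: [1, 7, 10, 8, 7, 4, 1, 10, 4, 11, 7, 7, 8] sum 85, len 13
end 15: [7, 10, 8, 7, 4, 1, 10, 4, 11, 7, 7, 8, 2] sum 86, len 13
end 16: [7, 10, 8, 7, 4, 1, 10, 4, 11, 7, 7, 8, 2, 5] sum 91, len 14
end 17: [10, 8, 7, 4, 1, 10, 4, 11, 7, 7, 8, 2, 5, 1] sum 85, len 14
end 18: [10, 8, 7, 4, 1, 10, 4, 11, 7, 7, 8, 2, 5, 1, 2] sum 87, len 15
Shortest qualifying length: 13.

13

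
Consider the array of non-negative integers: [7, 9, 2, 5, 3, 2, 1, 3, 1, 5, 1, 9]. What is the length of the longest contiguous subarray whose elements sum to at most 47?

11

[7] sum 7 len 1
[7, 9] sum 16 len 2
[7, 9, 2] sum 18 len 3
[7, 9, 2, 5] sum 23 len 4
[7, 9, 2, 5, 3] sum 26 len 5
[7, 9, 2, 5, 3, 2] sum 28 len 6
[7, 9, 2, 5, 3, 2, 1] sum 29 len 7
[7, 9, 2, 5, 3, 2, 1, 3] sum 32 len 8
[7, 9, 2, 5, 3, 2, 1, 3, 1] sum 33 len 9
[7, 9, 2, 5, 3, 2, 1, 3, 1, 5] sum 38 len 10
[7, 9, 2, 5, 3, 2, 1, 3, 1, 5, 1] sum 39 len 11
[9, 2, 5, 3, 2, 1, 3, 1, 5, 1, 9] sum 41 len 11
Longest length seen: 11.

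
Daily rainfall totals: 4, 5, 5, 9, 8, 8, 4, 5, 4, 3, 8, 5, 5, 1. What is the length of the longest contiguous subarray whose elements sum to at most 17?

4

Extend to the right; shrink from the left whenever the sum exceeds 17:
[4] sum 4 len 1
[4, 5] sum 9 len 2
[4, 5, 5] sum 14 len 3
[5, 9] sum 14 len 2
[9, 8] sum 17 len 2
[8, 8] sum 16 len 2
[8, 4] sum 12 len 2
[8, 4, 5] sum 17 len 3
[4, 5, 4] sum 13 len 3
[4, 5, 4, 3] sum 16 len 4
[4, 3, 8] sum 15 len 3
[3, 8, 5] sum 16 len 3
[5, 5] sum 10 len 2
[5, 5, 1] sum 11 len 3
Longest length seen: 4.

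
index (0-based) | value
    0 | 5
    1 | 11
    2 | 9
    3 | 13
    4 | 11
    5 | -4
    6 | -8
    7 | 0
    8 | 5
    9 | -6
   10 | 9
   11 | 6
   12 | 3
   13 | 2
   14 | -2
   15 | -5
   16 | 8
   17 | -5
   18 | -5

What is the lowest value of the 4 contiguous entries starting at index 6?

Elements at indices 6..9: -8, 0, 5, -6
min(-8, 0, 5, -6) = -8

-8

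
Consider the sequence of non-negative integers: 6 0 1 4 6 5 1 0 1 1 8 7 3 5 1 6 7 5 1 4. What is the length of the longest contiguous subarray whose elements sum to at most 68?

add 6: [6] sum 6, len 1
add 0: [6, 0] sum 6, len 2
add 1: [6, 0, 1] sum 7, len 3
add 4: [6, 0, 1, 4] sum 11, len 4
add 6: [6, 0, 1, 4, 6] sum 17, len 5
add 5: [6, 0, 1, 4, 6, 5] sum 22, len 6
add 1: [6, 0, 1, 4, 6, 5, 1] sum 23, len 7
add 0: [6, 0, 1, 4, 6, 5, 1, 0] sum 23, len 8
add 1: [6, 0, 1, 4, 6, 5, 1, 0, 1] sum 24, len 9
add 1: [6, 0, 1, 4, 6, 5, 1, 0, 1, 1] sum 25, len 10
add 8: [6, 0, 1, 4, 6, 5, 1, 0, 1, 1, 8] sum 33, len 11
add 7: [6, 0, 1, 4, 6, 5, 1, 0, 1, 1, 8, 7] sum 40, len 12
add 3: [6, 0, 1, 4, 6, 5, 1, 0, 1, 1, 8, 7, 3] sum 43, len 13
add 5: [6, 0, 1, 4, 6, 5, 1, 0, 1, 1, 8, 7, 3, 5] sum 48, len 14
add 1: [6, 0, 1, 4, 6, 5, 1, 0, 1, 1, 8, 7, 3, 5, 1] sum 49, len 15
add 6: [6, 0, 1, 4, 6, 5, 1, 0, 1, 1, 8, 7, 3, 5, 1, 6] sum 55, len 16
add 7: [6, 0, 1, 4, 6, 5, 1, 0, 1, 1, 8, 7, 3, 5, 1, 6, 7] sum 62, len 17
add 5: [6, 0, 1, 4, 6, 5, 1, 0, 1, 1, 8, 7, 3, 5, 1, 6, 7, 5] sum 67, len 18
add 1: [6, 0, 1, 4, 6, 5, 1, 0, 1, 1, 8, 7, 3, 5, 1, 6, 7, 5, 1] sum 68, len 19
add 4: [0, 1, 4, 6, 5, 1, 0, 1, 1, 8, 7, 3, 5, 1, 6, 7, 5, 1, 4] sum 66, len 19
Longest length seen: 19.

19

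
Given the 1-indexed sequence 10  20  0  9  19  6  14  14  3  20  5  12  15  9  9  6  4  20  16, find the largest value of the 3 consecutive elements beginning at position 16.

Elements at indices 16..18: 6, 4, 20
max(6, 4, 20) = 20

20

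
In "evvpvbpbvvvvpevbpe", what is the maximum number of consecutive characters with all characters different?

4

[e] len 1
[e, v] len 2
[v] len 1
[v, p] len 2
[p, v] len 2
[p, v, b] len 3
[v, b, p] len 3
[p, b] len 2
[p, b, v] len 3
[v] len 1
[v] len 1
[v] len 1
[v, p] len 2
[v, p, e] len 3
[p, e, v] len 3
[p, e, v, b] len 4
[e, v, b, p] len 4
[v, b, p, e] len 4
Longest all-distinct length: 4.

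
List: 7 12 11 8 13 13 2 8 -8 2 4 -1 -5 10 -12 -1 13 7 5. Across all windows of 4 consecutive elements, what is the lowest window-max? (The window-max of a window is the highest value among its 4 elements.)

4

Each size-4 window and its max:
[7, 12, 11, 8] → max 12
[12, 11, 8, 13] → max 13
[11, 8, 13, 13] → max 13
[8, 13, 13, 2] → max 13
[13, 13, 2, 8] → max 13
[13, 2, 8, -8] → max 13
[2, 8, -8, 2] → max 8
[8, -8, 2, 4] → max 8
[-8, 2, 4, -1] → max 4
[2, 4, -1, -5] → max 4
[4, -1, -5, 10] → max 10
[-1, -5, 10, -12] → max 10
[-5, 10, -12, -1] → max 10
[10, -12, -1, 13] → max 13
[-12, -1, 13, 7] → max 13
[-1, 13, 7, 5] → max 13
Lowest of these is 4.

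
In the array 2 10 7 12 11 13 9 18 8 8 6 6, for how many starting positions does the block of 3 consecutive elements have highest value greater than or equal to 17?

3

2 10 7 → max 10
10 7 12 → max 12
7 12 11 → max 12
12 11 13 → max 13
11 13 9 → max 13
13 9 18 → max 18  ≥ 17 ✓
9 18 8 → max 18  ≥ 17 ✓
18 8 8 → max 18  ≥ 17 ✓
8 8 6 → max 8
8 6 6 → max 8
3 windows satisfy the condition.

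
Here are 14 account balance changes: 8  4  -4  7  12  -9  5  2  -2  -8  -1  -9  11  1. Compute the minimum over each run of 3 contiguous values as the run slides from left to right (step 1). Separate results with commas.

[8, 4, -4] → min -4
[4, -4, 7] → min -4
[-4, 7, 12] → min -4
[7, 12, -9] → min -9
[12, -9, 5] → min -9
[-9, 5, 2] → min -9
[5, 2, -2] → min -2
[2, -2, -8] → min -8
[-2, -8, -1] → min -8
[-8, -1, -9] → min -9
[-1, -9, 11] → min -9
[-9, 11, 1] → min -9

-4, -4, -4, -9, -9, -9, -2, -8, -8, -9, -9, -9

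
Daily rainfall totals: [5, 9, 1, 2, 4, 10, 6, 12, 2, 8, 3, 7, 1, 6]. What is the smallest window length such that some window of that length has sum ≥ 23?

add 5: running sum 5 < 23
add 9: running sum 14 < 23
add 1: running sum 15 < 23
add 2: running sum 17 < 23
add 4: running sum 21 < 23
add 10: shortest ending here [9, 1, 2, 4, 10] sum 26, len 5
add 6: shortest ending here [1, 2, 4, 10, 6] sum 23, len 5
add 12: shortest ending here [10, 6, 12] sum 28, len 3
add 2: shortest ending here [10, 6, 12, 2] sum 30, len 4
add 8: shortest ending here [6, 12, 2, 8] sum 28, len 4
add 3: shortest ending here [12, 2, 8, 3] sum 25, len 4
add 7: shortest ending here [12, 2, 8, 3, 7] sum 32, len 5
add 1: shortest ending here [12, 2, 8, 3, 7, 1] sum 33, len 6
add 6: shortest ending here [8, 3, 7, 1, 6] sum 25, len 5
Shortest qualifying length: 3.

3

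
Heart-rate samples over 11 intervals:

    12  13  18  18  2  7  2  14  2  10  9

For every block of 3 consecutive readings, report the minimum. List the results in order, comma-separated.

Sliding a size-3 window across the 11 values:
[12, 13, 18] → min 12
[13, 18, 18] → min 13
[18, 18, 2] → min 2
[18, 2, 7] → min 2
[2, 7, 2] → min 2
[7, 2, 14] → min 2
[2, 14, 2] → min 2
[14, 2, 10] → min 2
[2, 10, 9] → min 2

12, 13, 2, 2, 2, 2, 2, 2, 2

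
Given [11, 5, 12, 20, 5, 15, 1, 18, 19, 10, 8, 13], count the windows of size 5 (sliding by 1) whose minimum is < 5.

5

11 5 12 20 5 → min 5
5 12 20 5 15 → min 5
12 20 5 15 1 → min 1  < 5 ✓
20 5 15 1 18 → min 1  < 5 ✓
5 15 1 18 19 → min 1  < 5 ✓
15 1 18 19 10 → min 1  < 5 ✓
1 18 19 10 8 → min 1  < 5 ✓
18 19 10 8 13 → min 8
5 windows satisfy the condition.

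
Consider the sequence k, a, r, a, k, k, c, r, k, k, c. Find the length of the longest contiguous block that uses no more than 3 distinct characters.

7

Extend right; when distinct count exceeds 3, shrink from the left:
add k: window [k] (1 distinct), len 1
add a: window [k, a] (2 distinct), len 2
add r: window [k, a, r] (3 distinct), len 3
add a: window [k, a, r, a] (3 distinct), len 4
add k: window [k, a, r, a, k] (3 distinct), len 5
add k: window [k, a, r, a, k, k] (3 distinct), len 6
add c: window [a, k, k, c] (3 distinct), len 4
add r: window [k, k, c, r] (3 distinct), len 4
add k: window [k, k, c, r, k] (3 distinct), len 5
add k: window [k, k, c, r, k, k] (3 distinct), len 6
add c: window [k, k, c, r, k, k, c] (3 distinct), len 7
Longest length with ≤3 distinct: 7.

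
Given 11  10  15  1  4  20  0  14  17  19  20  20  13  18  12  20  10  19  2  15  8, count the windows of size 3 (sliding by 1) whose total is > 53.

[11, 10, 15] → sum 36
[10, 15, 1] → sum 26
[15, 1, 4] → sum 20
[1, 4, 20] → sum 25
[4, 20, 0] → sum 24
[20, 0, 14] → sum 34
[0, 14, 17] → sum 31
[14, 17, 19] → sum 50
[17, 19, 20] → sum 56  > 53 ✓
[19, 20, 20] → sum 59  > 53 ✓
[20, 20, 13] → sum 53
[20, 13, 18] → sum 51
[13, 18, 12] → sum 43
[18, 12, 20] → sum 50
[12, 20, 10] → sum 42
[20, 10, 19] → sum 49
[10, 19, 2] → sum 31
[19, 2, 15] → sum 36
[2, 15, 8] → sum 25
2 windows satisfy the condition.

2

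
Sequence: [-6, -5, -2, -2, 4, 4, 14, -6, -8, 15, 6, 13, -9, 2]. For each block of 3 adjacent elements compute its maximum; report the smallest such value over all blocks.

Window maxs for each of the 12 positions:
-6 -5 -2 → max -2
-5 -2 -2 → max -2
-2 -2 4 → max 4
-2 4 4 → max 4
4 4 14 → max 14
4 14 -6 → max 14
14 -6 -8 → max 14
-6 -8 15 → max 15
-8 15 6 → max 15
15 6 13 → max 15
6 13 -9 → max 13
13 -9 2 → max 13
Smallest of these is -2.

-2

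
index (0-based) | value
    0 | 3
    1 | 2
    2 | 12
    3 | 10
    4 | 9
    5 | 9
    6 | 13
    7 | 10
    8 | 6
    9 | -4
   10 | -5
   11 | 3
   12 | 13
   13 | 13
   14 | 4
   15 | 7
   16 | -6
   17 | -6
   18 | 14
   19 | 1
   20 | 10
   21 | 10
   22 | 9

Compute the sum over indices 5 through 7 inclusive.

32

Elements at indices 5..7: 9, 13, 10
sum(9, 13, 10) = 32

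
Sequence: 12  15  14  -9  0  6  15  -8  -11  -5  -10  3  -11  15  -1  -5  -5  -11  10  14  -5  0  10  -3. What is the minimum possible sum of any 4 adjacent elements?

-34

[12, 15, 14, -9] → sum 32
[15, 14, -9, 0] → sum 20
[14, -9, 0, 6] → sum 11
[-9, 0, 6, 15] → sum 12
[0, 6, 15, -8] → sum 13
[6, 15, -8, -11] → sum 2
[15, -8, -11, -5] → sum -9
[-8, -11, -5, -10] → sum -34
[-11, -5, -10, 3] → sum -23
[-5, -10, 3, -11] → sum -23
[-10, 3, -11, 15] → sum -3
[3, -11, 15, -1] → sum 6
[-11, 15, -1, -5] → sum -2
[15, -1, -5, -5] → sum 4
[-1, -5, -5, -11] → sum -22
[-5, -5, -11, 10] → sum -11
[-5, -11, 10, 14] → sum 8
[-11, 10, 14, -5] → sum 8
[10, 14, -5, 0] → sum 19
[14, -5, 0, 10] → sum 19
[-5, 0, 10, -3] → sum 2
Minimum of these is -34.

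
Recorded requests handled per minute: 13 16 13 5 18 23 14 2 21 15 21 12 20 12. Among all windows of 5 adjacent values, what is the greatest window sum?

89

(13, 16, 13, 5, 18) → sum 65
(16, 13, 5, 18, 23) → sum 75
(13, 5, 18, 23, 14) → sum 73
(5, 18, 23, 14, 2) → sum 62
(18, 23, 14, 2, 21) → sum 78
(23, 14, 2, 21, 15) → sum 75
(14, 2, 21, 15, 21) → sum 73
(2, 21, 15, 21, 12) → sum 71
(21, 15, 21, 12, 20) → sum 89
(15, 21, 12, 20, 12) → sum 80
Greatest of these is 89.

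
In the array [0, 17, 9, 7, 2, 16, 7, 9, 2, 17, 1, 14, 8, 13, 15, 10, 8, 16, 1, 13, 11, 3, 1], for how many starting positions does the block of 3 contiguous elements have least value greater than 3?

7

(0, 17, 9) → min 0
(17, 9, 7) → min 7  > 3 ✓
(9, 7, 2) → min 2
(7, 2, 16) → min 2
(2, 16, 7) → min 2
(16, 7, 9) → min 7  > 3 ✓
(7, 9, 2) → min 2
(9, 2, 17) → min 2
(2, 17, 1) → min 1
(17, 1, 14) → min 1
(1, 14, 8) → min 1
(14, 8, 13) → min 8  > 3 ✓
(8, 13, 15) → min 8  > 3 ✓
(13, 15, 10) → min 10  > 3 ✓
(15, 10, 8) → min 8  > 3 ✓
(10, 8, 16) → min 8  > 3 ✓
(8, 16, 1) → min 1
(16, 1, 13) → min 1
(1, 13, 11) → min 1
(13, 11, 3) → min 3
(11, 3, 1) → min 1
7 windows satisfy the condition.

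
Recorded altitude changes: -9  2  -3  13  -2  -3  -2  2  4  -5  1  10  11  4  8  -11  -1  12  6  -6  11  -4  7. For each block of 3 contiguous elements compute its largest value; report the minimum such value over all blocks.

-2

Window maxs for each of the 21 positions:
(-9, 2, -3) → max 2
(2, -3, 13) → max 13
(-3, 13, -2) → max 13
(13, -2, -3) → max 13
(-2, -3, -2) → max -2
(-3, -2, 2) → max 2
(-2, 2, 4) → max 4
(2, 4, -5) → max 4
(4, -5, 1) → max 4
(-5, 1, 10) → max 10
(1, 10, 11) → max 11
(10, 11, 4) → max 11
(11, 4, 8) → max 11
(4, 8, -11) → max 8
(8, -11, -1) → max 8
(-11, -1, 12) → max 12
(-1, 12, 6) → max 12
(12, 6, -6) → max 12
(6, -6, 11) → max 11
(-6, 11, -4) → max 11
(11, -4, 7) → max 11
Minimum of these is -2.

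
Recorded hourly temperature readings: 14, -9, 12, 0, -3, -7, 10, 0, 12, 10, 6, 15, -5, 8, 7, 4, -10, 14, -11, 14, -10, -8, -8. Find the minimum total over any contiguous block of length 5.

-23

Each size-5 window and its sum:
14 -9 12 0 -3 → sum 14
-9 12 0 -3 -7 → sum -7
12 0 -3 -7 10 → sum 12
0 -3 -7 10 0 → sum 0
-3 -7 10 0 12 → sum 12
-7 10 0 12 10 → sum 25
10 0 12 10 6 → sum 38
0 12 10 6 15 → sum 43
12 10 6 15 -5 → sum 38
10 6 15 -5 8 → sum 34
6 15 -5 8 7 → sum 31
15 -5 8 7 4 → sum 29
-5 8 7 4 -10 → sum 4
8 7 4 -10 14 → sum 23
7 4 -10 14 -11 → sum 4
4 -10 14 -11 14 → sum 11
-10 14 -11 14 -10 → sum -3
14 -11 14 -10 -8 → sum -1
-11 14 -10 -8 -8 → sum -23
Minimum of these is -23.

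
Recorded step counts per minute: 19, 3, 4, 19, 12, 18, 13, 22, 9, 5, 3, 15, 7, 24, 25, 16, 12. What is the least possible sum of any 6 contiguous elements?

[19, 3, 4, 19, 12, 18] → sum 75
[3, 4, 19, 12, 18, 13] → sum 69
[4, 19, 12, 18, 13, 22] → sum 88
[19, 12, 18, 13, 22, 9] → sum 93
[12, 18, 13, 22, 9, 5] → sum 79
[18, 13, 22, 9, 5, 3] → sum 70
[13, 22, 9, 5, 3, 15] → sum 67
[22, 9, 5, 3, 15, 7] → sum 61
[9, 5, 3, 15, 7, 24] → sum 63
[5, 3, 15, 7, 24, 25] → sum 79
[3, 15, 7, 24, 25, 16] → sum 90
[15, 7, 24, 25, 16, 12] → sum 99
Least of these is 61.

61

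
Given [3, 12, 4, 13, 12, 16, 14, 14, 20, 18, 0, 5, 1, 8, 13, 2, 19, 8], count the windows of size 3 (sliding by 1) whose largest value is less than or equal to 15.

7

(3, 12, 4) → max 12  ≤ 15 ✓
(12, 4, 13) → max 13  ≤ 15 ✓
(4, 13, 12) → max 13  ≤ 15 ✓
(13, 12, 16) → max 16
(12, 16, 14) → max 16
(16, 14, 14) → max 16
(14, 14, 20) → max 20
(14, 20, 18) → max 20
(20, 18, 0) → max 20
(18, 0, 5) → max 18
(0, 5, 1) → max 5  ≤ 15 ✓
(5, 1, 8) → max 8  ≤ 15 ✓
(1, 8, 13) → max 13  ≤ 15 ✓
(8, 13, 2) → max 13  ≤ 15 ✓
(13, 2, 19) → max 19
(2, 19, 8) → max 19
7 windows satisfy the condition.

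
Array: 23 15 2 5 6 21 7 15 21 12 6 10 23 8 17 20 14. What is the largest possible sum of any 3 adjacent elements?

51

(23, 15, 2) → sum 40
(15, 2, 5) → sum 22
(2, 5, 6) → sum 13
(5, 6, 21) → sum 32
(6, 21, 7) → sum 34
(21, 7, 15) → sum 43
(7, 15, 21) → sum 43
(15, 21, 12) → sum 48
(21, 12, 6) → sum 39
(12, 6, 10) → sum 28
(6, 10, 23) → sum 39
(10, 23, 8) → sum 41
(23, 8, 17) → sum 48
(8, 17, 20) → sum 45
(17, 20, 14) → sum 51
Largest of these is 51.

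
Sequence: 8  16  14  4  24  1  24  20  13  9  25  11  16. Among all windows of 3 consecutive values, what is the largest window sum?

Each size-3 window and its sum:
[8, 16, 14] → sum 38
[16, 14, 4] → sum 34
[14, 4, 24] → sum 42
[4, 24, 1] → sum 29
[24, 1, 24] → sum 49
[1, 24, 20] → sum 45
[24, 20, 13] → sum 57
[20, 13, 9] → sum 42
[13, 9, 25] → sum 47
[9, 25, 11] → sum 45
[25, 11, 16] → sum 52
Largest of these is 57.

57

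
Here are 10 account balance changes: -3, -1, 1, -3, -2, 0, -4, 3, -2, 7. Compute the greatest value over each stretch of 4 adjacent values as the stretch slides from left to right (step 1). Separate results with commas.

1, 1, 1, 0, 3, 3, 7

-3 -1 1 -3 → max 1
-1 1 -3 -2 → max 1
1 -3 -2 0 → max 1
-3 -2 0 -4 → max 0
-2 0 -4 3 → max 3
0 -4 3 -2 → max 3
-4 3 -2 7 → max 7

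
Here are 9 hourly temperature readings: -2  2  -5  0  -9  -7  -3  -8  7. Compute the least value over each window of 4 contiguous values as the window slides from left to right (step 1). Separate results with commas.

[-2, 2, -5, 0] → min -5
[2, -5, 0, -9] → min -9
[-5, 0, -9, -7] → min -9
[0, -9, -7, -3] → min -9
[-9, -7, -3, -8] → min -9
[-7, -3, -8, 7] → min -8

-5, -9, -9, -9, -9, -8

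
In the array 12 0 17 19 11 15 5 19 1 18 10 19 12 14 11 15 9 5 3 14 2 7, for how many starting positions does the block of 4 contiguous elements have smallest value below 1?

2

[12, 0, 17, 19] → min 0  < 1 ✓
[0, 17, 19, 11] → min 0  < 1 ✓
[17, 19, 11, 15] → min 11
[19, 11, 15, 5] → min 5
[11, 15, 5, 19] → min 5
[15, 5, 19, 1] → min 1
[5, 19, 1, 18] → min 1
[19, 1, 18, 10] → min 1
[1, 18, 10, 19] → min 1
[18, 10, 19, 12] → min 10
[10, 19, 12, 14] → min 10
[19, 12, 14, 11] → min 11
[12, 14, 11, 15] → min 11
[14, 11, 15, 9] → min 9
[11, 15, 9, 5] → min 5
[15, 9, 5, 3] → min 3
[9, 5, 3, 14] → min 3
[5, 3, 14, 2] → min 2
[3, 14, 2, 7] → min 2
2 windows satisfy the condition.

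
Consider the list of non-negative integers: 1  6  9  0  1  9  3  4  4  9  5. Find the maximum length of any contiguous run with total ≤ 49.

10

→ 1: sum 1, len 1
→ 6: sum 7, len 2
→ 9: sum 16, len 3
→ 0: sum 16, len 4
→ 1: sum 17, len 5
→ 9: sum 26, len 6
→ 3: sum 29, len 7
→ 4: sum 33, len 8
→ 4: sum 37, len 9
→ 9: sum 46, len 10
→ 5 (dropped 1, 6): sum 44, len 9
Longest length seen: 10.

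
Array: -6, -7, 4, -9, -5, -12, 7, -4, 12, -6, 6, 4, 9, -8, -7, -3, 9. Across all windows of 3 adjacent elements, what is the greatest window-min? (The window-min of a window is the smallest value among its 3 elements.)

4

(-6, -7, 4) → min -7
(-7, 4, -9) → min -9
(4, -9, -5) → min -9
(-9, -5, -12) → min -12
(-5, -12, 7) → min -12
(-12, 7, -4) → min -12
(7, -4, 12) → min -4
(-4, 12, -6) → min -6
(12, -6, 6) → min -6
(-6, 6, 4) → min -6
(6, 4, 9) → min 4
(4, 9, -8) → min -8
(9, -8, -7) → min -8
(-8, -7, -3) → min -8
(-7, -3, 9) → min -7
Greatest of these is 4.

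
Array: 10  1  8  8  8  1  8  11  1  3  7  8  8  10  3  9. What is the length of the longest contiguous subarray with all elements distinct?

add 10: [10] len 1
add 1: [10, 1] len 2
add 8: [10, 1, 8] len 3
add 8 (repeat 8, move left end past it): [8] len 1
add 8 (repeat 8, move left end past it): [8] len 1
add 1: [8, 1] len 2
add 8 (repeat 8, move left end past it): [1, 8] len 2
add 11: [1, 8, 11] len 3
add 1 (repeat 1, move left end past it): [8, 11, 1] len 3
add 3: [8, 11, 1, 3] len 4
add 7: [8, 11, 1, 3, 7] len 5
add 8 (repeat 8, move left end past it): [11, 1, 3, 7, 8] len 5
add 8 (repeat 8, move left end past it): [8] len 1
add 10: [8, 10] len 2
add 3: [8, 10, 3] len 3
add 9: [8, 10, 3, 9] len 4
Longest all-distinct length: 5.

5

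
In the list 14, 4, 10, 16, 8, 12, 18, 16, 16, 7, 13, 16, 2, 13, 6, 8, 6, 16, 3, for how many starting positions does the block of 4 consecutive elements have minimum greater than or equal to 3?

12

14 4 10 16 → min 4  ≥ 3 ✓
4 10 16 8 → min 4  ≥ 3 ✓
10 16 8 12 → min 8  ≥ 3 ✓
16 8 12 18 → min 8  ≥ 3 ✓
8 12 18 16 → min 8  ≥ 3 ✓
12 18 16 16 → min 12  ≥ 3 ✓
18 16 16 7 → min 7  ≥ 3 ✓
16 16 7 13 → min 7  ≥ 3 ✓
16 7 13 16 → min 7  ≥ 3 ✓
7 13 16 2 → min 2
13 16 2 13 → min 2
16 2 13 6 → min 2
2 13 6 8 → min 2
13 6 8 6 → min 6  ≥ 3 ✓
6 8 6 16 → min 6  ≥ 3 ✓
8 6 16 3 → min 3  ≥ 3 ✓
12 windows satisfy the condition.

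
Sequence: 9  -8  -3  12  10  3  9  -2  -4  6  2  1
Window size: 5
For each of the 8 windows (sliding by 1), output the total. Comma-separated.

[9, -8, -3, 12, 10] → sum 20
[-8, -3, 12, 10, 3] → sum 14
[-3, 12, 10, 3, 9] → sum 31
[12, 10, 3, 9, -2] → sum 32
[10, 3, 9, -2, -4] → sum 16
[3, 9, -2, -4, 6] → sum 12
[9, -2, -4, 6, 2] → sum 11
[-2, -4, 6, 2, 1] → sum 3

20, 14, 31, 32, 16, 12, 11, 3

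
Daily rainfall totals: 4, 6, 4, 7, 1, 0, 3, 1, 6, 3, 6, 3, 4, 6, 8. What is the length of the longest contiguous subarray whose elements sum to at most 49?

→ 4: sum 4, len 1
→ 6: sum 10, len 2
→ 4: sum 14, len 3
→ 7: sum 21, len 4
→ 1: sum 22, len 5
→ 0: sum 22, len 6
→ 3: sum 25, len 7
→ 1: sum 26, len 8
→ 6: sum 32, len 9
→ 3: sum 35, len 10
→ 6: sum 41, len 11
→ 3: sum 44, len 12
→ 4: sum 48, len 13
→ 6 (dropped 4, 6): sum 44, len 12
→ 8 (dropped 4): sum 48, len 12
Longest length seen: 13.

13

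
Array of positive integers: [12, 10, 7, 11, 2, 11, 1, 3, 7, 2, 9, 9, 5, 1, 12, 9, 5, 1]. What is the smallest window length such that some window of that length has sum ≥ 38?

add 12: running sum 12 < 38
add 10: running sum 22 < 38
add 7: running sum 29 < 38
add 11: shortest ending here [12, 10, 7, 11] sum 40, len 4
add 2: shortest ending here [12, 10, 7, 11, 2] sum 42, len 5
add 11: shortest ending here [10, 7, 11, 2, 11] sum 41, len 5
add 1: shortest ending here [10, 7, 11, 2, 11, 1] sum 42, len 6
add 3: shortest ending here [10, 7, 11, 2, 11, 1, 3] sum 45, len 7
add 7: shortest ending here [7, 11, 2, 11, 1, 3, 7] sum 42, len 7
add 2: shortest ending here [7, 11, 2, 11, 1, 3, 7, 2] sum 44, len 8
add 9: shortest ending here [11, 2, 11, 1, 3, 7, 2, 9] sum 46, len 8
add 9: shortest ending here [11, 1, 3, 7, 2, 9, 9] sum 42, len 7
add 5: shortest ending here [11, 1, 3, 7, 2, 9, 9, 5] sum 47, len 8
add 1: shortest ending here [11, 1, 3, 7, 2, 9, 9, 5, 1] sum 48, len 9
add 12: shortest ending here [2, 9, 9, 5, 1, 12] sum 38, len 6
add 9: shortest ending here [9, 9, 5, 1, 12, 9] sum 45, len 6
add 5: shortest ending here [9, 5, 1, 12, 9, 5] sum 41, len 6
add 1: shortest ending here [9, 5, 1, 12, 9, 5, 1] sum 42, len 7
Shortest qualifying length: 4.

4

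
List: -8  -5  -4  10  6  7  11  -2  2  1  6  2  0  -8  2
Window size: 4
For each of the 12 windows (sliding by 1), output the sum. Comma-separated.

-7, 7, 19, 34, 22, 18, 12, 7, 11, 9, 0, -4

[-8, -5, -4, 10] → sum -7
[-5, -4, 10, 6] → sum 7
[-4, 10, 6, 7] → sum 19
[10, 6, 7, 11] → sum 34
[6, 7, 11, -2] → sum 22
[7, 11, -2, 2] → sum 18
[11, -2, 2, 1] → sum 12
[-2, 2, 1, 6] → sum 7
[2, 1, 6, 2] → sum 11
[1, 6, 2, 0] → sum 9
[6, 2, 0, -8] → sum 0
[2, 0, -8, 2] → sum -4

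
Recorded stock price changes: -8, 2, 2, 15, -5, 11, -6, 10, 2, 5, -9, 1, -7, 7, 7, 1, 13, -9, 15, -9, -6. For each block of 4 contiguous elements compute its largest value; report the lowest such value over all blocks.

Window maxs for each of the 18 positions:
(-8, 2, 2, 15) → max 15
(2, 2, 15, -5) → max 15
(2, 15, -5, 11) → max 15
(15, -5, 11, -6) → max 15
(-5, 11, -6, 10) → max 11
(11, -6, 10, 2) → max 11
(-6, 10, 2, 5) → max 10
(10, 2, 5, -9) → max 10
(2, 5, -9, 1) → max 5
(5, -9, 1, -7) → max 5
(-9, 1, -7, 7) → max 7
(1, -7, 7, 7) → max 7
(-7, 7, 7, 1) → max 7
(7, 7, 1, 13) → max 13
(7, 1, 13, -9) → max 13
(1, 13, -9, 15) → max 15
(13, -9, 15, -9) → max 15
(-9, 15, -9, -6) → max 15
Lowest of these is 5.

5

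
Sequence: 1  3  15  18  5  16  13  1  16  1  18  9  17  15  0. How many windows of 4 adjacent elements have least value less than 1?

1 3 15 18 → min 1
3 15 18 5 → min 3
15 18 5 16 → min 5
18 5 16 13 → min 5
5 16 13 1 → min 1
16 13 1 16 → min 1
13 1 16 1 → min 1
1 16 1 18 → min 1
16 1 18 9 → min 1
1 18 9 17 → min 1
18 9 17 15 → min 9
9 17 15 0 → min 0  < 1 ✓
1 window satisfy the condition.

1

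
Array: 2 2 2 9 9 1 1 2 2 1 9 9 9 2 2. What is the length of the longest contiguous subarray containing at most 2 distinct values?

Extend right; when distinct count exceeds 2, shrink from the left:
[2] 1 distinct, len 1
[2, 2] 1 distinct, len 2
[2, 2, 2] 1 distinct, len 3
[2, 2, 2, 9] 2 distinct, len 4
[2, 2, 2, 9, 9] 2 distinct, len 5
[9, 9, 1] 2 distinct, len 3
[9, 9, 1, 1] 2 distinct, len 4
[1, 1, 2] 2 distinct, len 3
[1, 1, 2, 2] 2 distinct, len 4
[1, 1, 2, 2, 1] 2 distinct, len 5
[1, 9] 2 distinct, len 2
[1, 9, 9] 2 distinct, len 3
[1, 9, 9, 9] 2 distinct, len 4
[9, 9, 9, 2] 2 distinct, len 4
[9, 9, 9, 2, 2] 2 distinct, len 5
Longest length with ≤2 distinct: 5.

5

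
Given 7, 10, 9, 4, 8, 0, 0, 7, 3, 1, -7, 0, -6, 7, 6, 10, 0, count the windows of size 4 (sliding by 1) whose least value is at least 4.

2

7 10 9 4 → min 4  ≥ 4 ✓
10 9 4 8 → min 4  ≥ 4 ✓
9 4 8 0 → min 0
4 8 0 0 → min 0
8 0 0 7 → min 0
0 0 7 3 → min 0
0 7 3 1 → min 0
7 3 1 -7 → min -7
3 1 -7 0 → min -7
1 -7 0 -6 → min -7
-7 0 -6 7 → min -7
0 -6 7 6 → min -6
-6 7 6 10 → min -6
7 6 10 0 → min 0
2 windows satisfy the condition.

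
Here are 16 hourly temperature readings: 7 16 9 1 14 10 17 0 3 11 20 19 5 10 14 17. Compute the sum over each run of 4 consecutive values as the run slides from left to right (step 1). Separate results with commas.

33, 40, 34, 42, 41, 30, 31, 34, 53, 55, 54, 48, 46

(7, 16, 9, 1) → sum 33
(16, 9, 1, 14) → sum 40
(9, 1, 14, 10) → sum 34
(1, 14, 10, 17) → sum 42
(14, 10, 17, 0) → sum 41
(10, 17, 0, 3) → sum 30
(17, 0, 3, 11) → sum 31
(0, 3, 11, 20) → sum 34
(3, 11, 20, 19) → sum 53
(11, 20, 19, 5) → sum 55
(20, 19, 5, 10) → sum 54
(19, 5, 10, 14) → sum 48
(5, 10, 14, 17) → sum 46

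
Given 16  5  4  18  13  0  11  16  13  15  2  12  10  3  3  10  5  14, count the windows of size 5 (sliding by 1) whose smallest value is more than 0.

9

[16, 5, 4, 18, 13] → min 4  > 0 ✓
[5, 4, 18, 13, 0] → min 0
[4, 18, 13, 0, 11] → min 0
[18, 13, 0, 11, 16] → min 0
[13, 0, 11, 16, 13] → min 0
[0, 11, 16, 13, 15] → min 0
[11, 16, 13, 15, 2] → min 2  > 0 ✓
[16, 13, 15, 2, 12] → min 2  > 0 ✓
[13, 15, 2, 12, 10] → min 2  > 0 ✓
[15, 2, 12, 10, 3] → min 2  > 0 ✓
[2, 12, 10, 3, 3] → min 2  > 0 ✓
[12, 10, 3, 3, 10] → min 3  > 0 ✓
[10, 3, 3, 10, 5] → min 3  > 0 ✓
[3, 3, 10, 5, 14] → min 3  > 0 ✓
9 windows satisfy the condition.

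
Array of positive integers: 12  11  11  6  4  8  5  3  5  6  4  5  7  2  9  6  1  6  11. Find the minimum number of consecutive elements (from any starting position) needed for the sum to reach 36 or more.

add 12: running sum 12 < 36
add 11: running sum 23 < 36
add 11: running sum 34 < 36
add 6: shortest ending here [12, 11, 11, 6] sum 40, len 4
add 4: shortest ending here [12, 11, 11, 6, 4] sum 44, len 5
add 8: shortest ending here [11, 11, 6, 4, 8] sum 40, len 5
add 5: shortest ending here [11, 11, 6, 4, 8, 5] sum 45, len 6
add 3: shortest ending here [11, 6, 4, 8, 5, 3] sum 37, len 6
add 5: shortest ending here [11, 6, 4, 8, 5, 3, 5] sum 42, len 7
add 6: shortest ending here [6, 4, 8, 5, 3, 5, 6] sum 37, len 7
add 4: shortest ending here [6, 4, 8, 5, 3, 5, 6, 4] sum 41, len 8
add 5: shortest ending here [8, 5, 3, 5, 6, 4, 5] sum 36, len 7
add 7: shortest ending here [8, 5, 3, 5, 6, 4, 5, 7] sum 43, len 8
add 2: shortest ending here [5, 3, 5, 6, 4, 5, 7, 2] sum 37, len 8
add 9: shortest ending here [5, 6, 4, 5, 7, 2, 9] sum 38, len 7
add 6: shortest ending here [6, 4, 5, 7, 2, 9, 6] sum 39, len 7
add 1: shortest ending here [6, 4, 5, 7, 2, 9, 6, 1] sum 40, len 8
add 6: shortest ending here [5, 7, 2, 9, 6, 1, 6] sum 36, len 7
add 11: shortest ending here [7, 2, 9, 6, 1, 6, 11] sum 42, len 7
Shortest qualifying length: 4.

4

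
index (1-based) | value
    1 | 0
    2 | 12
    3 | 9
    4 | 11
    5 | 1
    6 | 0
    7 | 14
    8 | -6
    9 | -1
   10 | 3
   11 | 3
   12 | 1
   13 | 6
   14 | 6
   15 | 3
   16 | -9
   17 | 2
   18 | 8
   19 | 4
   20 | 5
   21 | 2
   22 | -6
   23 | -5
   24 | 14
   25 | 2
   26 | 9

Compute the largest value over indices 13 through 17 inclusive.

6

Elements at indices 13..17: 6, 6, 3, -9, 2
max(6, 6, 3, -9, 2) = 6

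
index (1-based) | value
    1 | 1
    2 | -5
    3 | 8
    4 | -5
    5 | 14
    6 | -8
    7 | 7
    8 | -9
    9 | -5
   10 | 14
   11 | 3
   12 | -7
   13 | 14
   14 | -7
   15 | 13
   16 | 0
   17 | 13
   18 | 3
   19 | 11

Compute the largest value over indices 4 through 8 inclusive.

Elements at indices 4..8: -5, 14, -8, 7, -9
max(-5, 14, -8, 7, -9) = 14

14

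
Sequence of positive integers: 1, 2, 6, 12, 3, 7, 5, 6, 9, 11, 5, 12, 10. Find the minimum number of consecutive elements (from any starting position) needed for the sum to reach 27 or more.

add 1: running sum 1 < 27
add 2: running sum 3 < 27
add 6: running sum 9 < 27
add 12: running sum 21 < 27
add 3: running sum 24 < 27
end 5: [6, 12, 3, 7] sum 28, len 4
end 6: [12, 3, 7, 5] sum 27, len 4
end 7: [12, 3, 7, 5, 6] sum 33, len 5
end 8: [7, 5, 6, 9] sum 27, len 4
end 9: [5, 6, 9, 11] sum 31, len 4
end 10: [6, 9, 11, 5] sum 31, len 4
end 11: [11, 5, 12] sum 28, len 3
end 12: [5, 12, 10] sum 27, len 3
Shortest qualifying length: 3.

3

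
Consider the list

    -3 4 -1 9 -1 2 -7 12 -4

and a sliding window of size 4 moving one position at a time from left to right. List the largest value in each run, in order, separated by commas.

Sliding a size-4 window across the 9 values:
[-3, 4, -1, 9] → max 9
[4, -1, 9, -1] → max 9
[-1, 9, -1, 2] → max 9
[9, -1, 2, -7] → max 9
[-1, 2, -7, 12] → max 12
[2, -7, 12, -4] → max 12

9, 9, 9, 9, 12, 12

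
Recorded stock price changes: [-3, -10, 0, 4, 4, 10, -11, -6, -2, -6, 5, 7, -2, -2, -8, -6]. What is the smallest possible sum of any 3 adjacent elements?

Window sums for each of the 14 positions:
[-3, -10, 0] → sum -13
[-10, 0, 4] → sum -6
[0, 4, 4] → sum 8
[4, 4, 10] → sum 18
[4, 10, -11] → sum 3
[10, -11, -6] → sum -7
[-11, -6, -2] → sum -19
[-6, -2, -6] → sum -14
[-2, -6, 5] → sum -3
[-6, 5, 7] → sum 6
[5, 7, -2] → sum 10
[7, -2, -2] → sum 3
[-2, -2, -8] → sum -12
[-2, -8, -6] → sum -16
Smallest of these is -19.

-19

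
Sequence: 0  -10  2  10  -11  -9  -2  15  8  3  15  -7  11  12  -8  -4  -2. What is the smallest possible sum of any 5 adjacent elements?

-18

Each size-5 window and its sum:
0 -10 2 10 -11 → sum -9
-10 2 10 -11 -9 → sum -18
2 10 -11 -9 -2 → sum -10
10 -11 -9 -2 15 → sum 3
-11 -9 -2 15 8 → sum 1
-9 -2 15 8 3 → sum 15
-2 15 8 3 15 → sum 39
15 8 3 15 -7 → sum 34
8 3 15 -7 11 → sum 30
3 15 -7 11 12 → sum 34
15 -7 11 12 -8 → sum 23
-7 11 12 -8 -4 → sum 4
11 12 -8 -4 -2 → sum 9
Smallest of these is -18.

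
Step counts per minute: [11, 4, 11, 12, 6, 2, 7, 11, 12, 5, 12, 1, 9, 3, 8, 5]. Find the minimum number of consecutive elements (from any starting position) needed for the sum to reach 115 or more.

16

add 11: running sum 11 < 115
add 4: running sum 15 < 115
add 11: running sum 26 < 115
add 12: running sum 38 < 115
add 6: running sum 44 < 115
add 2: running sum 46 < 115
add 7: running sum 53 < 115
add 11: running sum 64 < 115
add 12: running sum 76 < 115
add 5: running sum 81 < 115
add 12: running sum 93 < 115
add 1: running sum 94 < 115
add 9: running sum 103 < 115
add 3: running sum 106 < 115
add 8: running sum 114 < 115
end 15: [11, 4, 11, 12, 6, 2, 7, 11, 12, 5, 12, 1, 9, 3, 8, 5] sum 119, len 16
Shortest qualifying length: 16.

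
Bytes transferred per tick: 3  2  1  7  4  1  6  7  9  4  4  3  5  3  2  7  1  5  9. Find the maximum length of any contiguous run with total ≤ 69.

17

add 3: [3] sum 3, len 1
add 2: [3, 2] sum 5, len 2
add 1: [3, 2, 1] sum 6, len 3
add 7: [3, 2, 1, 7] sum 13, len 4
add 4: [3, 2, 1, 7, 4] sum 17, len 5
add 1: [3, 2, 1, 7, 4, 1] sum 18, len 6
add 6: [3, 2, 1, 7, 4, 1, 6] sum 24, len 7
add 7: [3, 2, 1, 7, 4, 1, 6, 7] sum 31, len 8
add 9: [3, 2, 1, 7, 4, 1, 6, 7, 9] sum 40, len 9
add 4: [3, 2, 1, 7, 4, 1, 6, 7, 9, 4] sum 44, len 10
add 4: [3, 2, 1, 7, 4, 1, 6, 7, 9, 4, 4] sum 48, len 11
add 3: [3, 2, 1, 7, 4, 1, 6, 7, 9, 4, 4, 3] sum 51, len 12
add 5: [3, 2, 1, 7, 4, 1, 6, 7, 9, 4, 4, 3, 5] sum 56, len 13
add 3: [3, 2, 1, 7, 4, 1, 6, 7, 9, 4, 4, 3, 5, 3] sum 59, len 14
add 2: [3, 2, 1, 7, 4, 1, 6, 7, 9, 4, 4, 3, 5, 3, 2] sum 61, len 15
add 7: [3, 2, 1, 7, 4, 1, 6, 7, 9, 4, 4, 3, 5, 3, 2, 7] sum 68, len 16
add 1: [3, 2, 1, 7, 4, 1, 6, 7, 9, 4, 4, 3, 5, 3, 2, 7, 1] sum 69, len 17
add 5: [1, 7, 4, 1, 6, 7, 9, 4, 4, 3, 5, 3, 2, 7, 1, 5] sum 69, len 16
add 9: [1, 6, 7, 9, 4, 4, 3, 5, 3, 2, 7, 1, 5, 9] sum 66, len 14
Longest length seen: 17.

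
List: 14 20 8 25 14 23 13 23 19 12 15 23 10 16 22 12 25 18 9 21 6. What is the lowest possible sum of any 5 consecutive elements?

[14, 20, 8, 25, 14] → sum 81
[20, 8, 25, 14, 23] → sum 90
[8, 25, 14, 23, 13] → sum 83
[25, 14, 23, 13, 23] → sum 98
[14, 23, 13, 23, 19] → sum 92
[23, 13, 23, 19, 12] → sum 90
[13, 23, 19, 12, 15] → sum 82
[23, 19, 12, 15, 23] → sum 92
[19, 12, 15, 23, 10] → sum 79
[12, 15, 23, 10, 16] → sum 76
[15, 23, 10, 16, 22] → sum 86
[23, 10, 16, 22, 12] → sum 83
[10, 16, 22, 12, 25] → sum 85
[16, 22, 12, 25, 18] → sum 93
[22, 12, 25, 18, 9] → sum 86
[12, 25, 18, 9, 21] → sum 85
[25, 18, 9, 21, 6] → sum 79
Lowest of these is 76.

76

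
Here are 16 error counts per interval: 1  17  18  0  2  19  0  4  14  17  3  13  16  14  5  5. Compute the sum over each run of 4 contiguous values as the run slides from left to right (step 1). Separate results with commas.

36, 37, 39, 21, 25, 37, 35, 38, 47, 49, 46, 48, 40

Sliding a size-4 window across the 16 values:
(1, 17, 18, 0) → sum 36
(17, 18, 0, 2) → sum 37
(18, 0, 2, 19) → sum 39
(0, 2, 19, 0) → sum 21
(2, 19, 0, 4) → sum 25
(19, 0, 4, 14) → sum 37
(0, 4, 14, 17) → sum 35
(4, 14, 17, 3) → sum 38
(14, 17, 3, 13) → sum 47
(17, 3, 13, 16) → sum 49
(3, 13, 16, 14) → sum 46
(13, 16, 14, 5) → sum 48
(16, 14, 5, 5) → sum 40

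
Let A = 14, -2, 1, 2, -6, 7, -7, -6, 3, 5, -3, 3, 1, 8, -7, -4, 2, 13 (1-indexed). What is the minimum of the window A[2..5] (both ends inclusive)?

-6

Elements at indices 2..5: -2, 1, 2, -6
min(-2, 1, 2, -6) = -6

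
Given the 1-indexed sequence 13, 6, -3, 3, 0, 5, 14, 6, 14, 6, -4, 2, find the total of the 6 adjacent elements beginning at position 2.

Elements at indices 2..7: 6, -3, 3, 0, 5, 14
sum(6, -3, 3, 0, 5, 14) = 25

25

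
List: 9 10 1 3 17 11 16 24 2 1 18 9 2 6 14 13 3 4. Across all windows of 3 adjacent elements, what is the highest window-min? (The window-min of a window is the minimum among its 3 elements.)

11

Each size-3 window and its min:
(9, 10, 1) → min 1
(10, 1, 3) → min 1
(1, 3, 17) → min 1
(3, 17, 11) → min 3
(17, 11, 16) → min 11
(11, 16, 24) → min 11
(16, 24, 2) → min 2
(24, 2, 1) → min 1
(2, 1, 18) → min 1
(1, 18, 9) → min 1
(18, 9, 2) → min 2
(9, 2, 6) → min 2
(2, 6, 14) → min 2
(6, 14, 13) → min 6
(14, 13, 3) → min 3
(13, 3, 4) → min 3
Highest of these is 11.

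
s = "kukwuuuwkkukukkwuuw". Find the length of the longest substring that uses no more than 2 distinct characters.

7

Extend right; when distinct count exceeds 2, shrink from the left:
add k: window [k] (1 distinct), len 1
add u: window [k, u] (2 distinct), len 2
add k: window [k, u, k] (2 distinct), len 3
add w: window [k, w] (2 distinct), len 2
add u: window [w, u] (2 distinct), len 2
add u: window [w, u, u] (2 distinct), len 3
add u: window [w, u, u, u] (2 distinct), len 4
add w: window [w, u, u, u, w] (2 distinct), len 5
add k: window [w, k] (2 distinct), len 2
add k: window [w, k, k] (2 distinct), len 3
add u: window [k, k, u] (2 distinct), len 3
add k: window [k, k, u, k] (2 distinct), len 4
add u: window [k, k, u, k, u] (2 distinct), len 5
add k: window [k, k, u, k, u, k] (2 distinct), len 6
add k: window [k, k, u, k, u, k, k] (2 distinct), len 7
add w: window [k, k, w] (2 distinct), len 3
add u: window [w, u] (2 distinct), len 2
add u: window [w, u, u] (2 distinct), len 3
add w: window [w, u, u, w] (2 distinct), len 4
Longest length with ≤2 distinct: 7.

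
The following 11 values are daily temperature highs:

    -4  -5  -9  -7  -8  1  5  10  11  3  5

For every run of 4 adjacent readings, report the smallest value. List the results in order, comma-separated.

Sliding a size-4 window across the 11 values:
(-4, -5, -9, -7) → min -9
(-5, -9, -7, -8) → min -9
(-9, -7, -8, 1) → min -9
(-7, -8, 1, 5) → min -8
(-8, 1, 5, 10) → min -8
(1, 5, 10, 11) → min 1
(5, 10, 11, 3) → min 3
(10, 11, 3, 5) → min 3

-9, -9, -9, -8, -8, 1, 3, 3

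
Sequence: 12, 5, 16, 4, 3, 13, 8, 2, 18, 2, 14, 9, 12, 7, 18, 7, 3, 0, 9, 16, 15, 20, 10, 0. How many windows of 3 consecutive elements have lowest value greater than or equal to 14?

1

12 5 16 → min 5
5 16 4 → min 4
16 4 3 → min 3
4 3 13 → min 3
3 13 8 → min 3
13 8 2 → min 2
8 2 18 → min 2
2 18 2 → min 2
18 2 14 → min 2
2 14 9 → min 2
14 9 12 → min 9
9 12 7 → min 7
12 7 18 → min 7
7 18 7 → min 7
18 7 3 → min 3
7 3 0 → min 0
3 0 9 → min 0
0 9 16 → min 0
9 16 15 → min 9
16 15 20 → min 15  ≥ 14 ✓
15 20 10 → min 10
20 10 0 → min 0
1 window satisfy the condition.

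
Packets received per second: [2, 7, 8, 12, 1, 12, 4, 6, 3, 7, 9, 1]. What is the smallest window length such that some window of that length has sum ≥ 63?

add 2: running sum 2 < 63
add 7: running sum 9 < 63
add 8: running sum 17 < 63
add 12: running sum 29 < 63
add 1: running sum 30 < 63
add 12: running sum 42 < 63
add 4: running sum 46 < 63
add 6: running sum 52 < 63
add 3: running sum 55 < 63
add 7: running sum 62 < 63
add 9: shortest ending here [7, 8, 12, 1, 12, 4, 6, 3, 7, 9] sum 69, len 10
add 1: shortest ending here [8, 12, 1, 12, 4, 6, 3, 7, 9, 1] sum 63, len 10
Shortest qualifying length: 10.

10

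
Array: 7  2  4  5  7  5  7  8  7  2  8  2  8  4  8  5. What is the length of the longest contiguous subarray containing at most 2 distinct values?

4

Extend right; when distinct count exceeds 2, shrink from the left:
[7] 1 distinct, len 1
[7, 2] 2 distinct, len 2
[2, 4] 2 distinct, len 2
[4, 5] 2 distinct, len 2
[5, 7] 2 distinct, len 2
[5, 7, 5] 2 distinct, len 3
[5, 7, 5, 7] 2 distinct, len 4
[7, 8] 2 distinct, len 2
[7, 8, 7] 2 distinct, len 3
[7, 2] 2 distinct, len 2
[2, 8] 2 distinct, len 2
[2, 8, 2] 2 distinct, len 3
[2, 8, 2, 8] 2 distinct, len 4
[8, 4] 2 distinct, len 2
[8, 4, 8] 2 distinct, len 3
[8, 5] 2 distinct, len 2
Longest length with ≤2 distinct: 4.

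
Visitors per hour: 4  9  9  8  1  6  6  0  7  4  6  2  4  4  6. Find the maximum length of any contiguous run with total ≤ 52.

11

add 4: [4] sum 4, len 1
add 9: [4, 9] sum 13, len 2
add 9: [4, 9, 9] sum 22, len 3
add 8: [4, 9, 9, 8] sum 30, len 4
add 1: [4, 9, 9, 8, 1] sum 31, len 5
add 6: [4, 9, 9, 8, 1, 6] sum 37, len 6
add 6: [4, 9, 9, 8, 1, 6, 6] sum 43, len 7
add 0: [4, 9, 9, 8, 1, 6, 6, 0] sum 43, len 8
add 7: [4, 9, 9, 8, 1, 6, 6, 0, 7] sum 50, len 9
add 4: [9, 9, 8, 1, 6, 6, 0, 7, 4] sum 50, len 9
add 6: [9, 8, 1, 6, 6, 0, 7, 4, 6] sum 47, len 9
add 2: [9, 8, 1, 6, 6, 0, 7, 4, 6, 2] sum 49, len 10
add 4: [8, 1, 6, 6, 0, 7, 4, 6, 2, 4] sum 44, len 10
add 4: [8, 1, 6, 6, 0, 7, 4, 6, 2, 4, 4] sum 48, len 11
add 6: [1, 6, 6, 0, 7, 4, 6, 2, 4, 4, 6] sum 46, len 11
Longest length seen: 11.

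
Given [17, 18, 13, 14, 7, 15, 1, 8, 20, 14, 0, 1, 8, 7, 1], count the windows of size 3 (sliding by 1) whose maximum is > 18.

17 18 13 → max 18
18 13 14 → max 18
13 14 7 → max 14
14 7 15 → max 15
7 15 1 → max 15
15 1 8 → max 15
1 8 20 → max 20  > 18 ✓
8 20 14 → max 20  > 18 ✓
20 14 0 → max 20  > 18 ✓
14 0 1 → max 14
0 1 8 → max 8
1 8 7 → max 8
8 7 1 → max 8
3 windows satisfy the condition.

3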